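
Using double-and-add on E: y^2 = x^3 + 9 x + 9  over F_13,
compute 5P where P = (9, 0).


k = 5 = 101_2 (binary, LSB first: 101)
Double-and-add from P = (9, 0):
  bit 0 = 1: acc = O + (9, 0) = (9, 0)
  bit 1 = 0: acc unchanged = (9, 0)
  bit 2 = 1: acc = (9, 0) + O = (9, 0)

5P = (9, 0)


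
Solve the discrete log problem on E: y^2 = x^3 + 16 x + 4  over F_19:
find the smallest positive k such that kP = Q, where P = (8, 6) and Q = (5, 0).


Enumerate multiples of P until we hit Q = (5, 0):
  1P = (8, 6)
  2P = (10, 10)
  3P = (5, 0)
Match found at i = 3.

k = 3


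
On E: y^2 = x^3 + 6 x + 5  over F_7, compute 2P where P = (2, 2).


Doubling: s = (3 x1^2 + a) / (2 y1)
s = (3*2^2 + 6) / (2*2) mod 7 = 1
x3 = s^2 - 2 x1 mod 7 = 1^2 - 2*2 = 4
y3 = s (x1 - x3) - y1 mod 7 = 1 * (2 - 4) - 2 = 3

2P = (4, 3)


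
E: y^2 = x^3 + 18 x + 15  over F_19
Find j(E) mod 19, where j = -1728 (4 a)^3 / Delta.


Delta = -16(4 a^3 + 27 b^2) mod 19 = 11
-1728 * (4 a)^3 = -1728 * (4*18)^3 mod 19 = 12
j = 12 * 11^(-1) mod 19 = 8

j = 8 (mod 19)


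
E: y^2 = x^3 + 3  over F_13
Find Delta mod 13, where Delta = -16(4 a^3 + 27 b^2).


4 a^3 + 27 b^2 = 4*0^3 + 27*3^2 = 0 + 243 = 243
Delta = -16 * (243) = -3888
Delta mod 13 = 12

Delta = 12 (mod 13)


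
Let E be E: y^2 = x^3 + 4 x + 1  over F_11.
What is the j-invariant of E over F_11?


Delta = -16(4 a^3 + 27 b^2) mod 11 = 4
-1728 * (4 a)^3 = -1728 * (4*4)^3 mod 11 = 7
j = 7 * 4^(-1) mod 11 = 10

j = 10 (mod 11)


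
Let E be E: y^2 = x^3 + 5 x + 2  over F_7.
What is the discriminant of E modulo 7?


4 a^3 + 27 b^2 = 4*5^3 + 27*2^2 = 500 + 108 = 608
Delta = -16 * (608) = -9728
Delta mod 7 = 2

Delta = 2 (mod 7)


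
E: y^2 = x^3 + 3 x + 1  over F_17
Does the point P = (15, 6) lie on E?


Check whether y^2 = x^3 + 3 x + 1 (mod 17) for (x, y) = (15, 6).
LHS: y^2 = 6^2 mod 17 = 2
RHS: x^3 + 3 x + 1 = 15^3 + 3*15 + 1 mod 17 = 4
LHS != RHS

No, not on the curve


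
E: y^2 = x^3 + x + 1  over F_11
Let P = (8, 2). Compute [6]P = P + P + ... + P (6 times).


k = 6 = 110_2 (binary, LSB first: 011)
Double-and-add from P = (8, 2):
  bit 0 = 0: acc unchanged = O
  bit 1 = 1: acc = O + (0, 10) = (0, 10)
  bit 2 = 1: acc = (0, 10) + (3, 8) = (6, 5)

6P = (6, 5)


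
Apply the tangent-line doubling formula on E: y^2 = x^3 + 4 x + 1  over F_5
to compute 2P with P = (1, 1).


Doubling: s = (3 x1^2 + a) / (2 y1)
s = (3*1^2 + 4) / (2*1) mod 5 = 1
x3 = s^2 - 2 x1 mod 5 = 1^2 - 2*1 = 4
y3 = s (x1 - x3) - y1 mod 5 = 1 * (1 - 4) - 1 = 1

2P = (4, 1)


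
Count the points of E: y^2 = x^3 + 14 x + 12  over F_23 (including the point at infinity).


For each x in F_23, count y with y^2 = x^3 + 14 x + 12 mod 23:
  x = 0: RHS = 12, y in [9, 14]  -> 2 point(s)
  x = 1: RHS = 4, y in [2, 21]  -> 2 point(s)
  x = 2: RHS = 2, y in [5, 18]  -> 2 point(s)
  x = 3: RHS = 12, y in [9, 14]  -> 2 point(s)
  x = 5: RHS = 0, y in [0]  -> 1 point(s)
  x = 6: RHS = 13, y in [6, 17]  -> 2 point(s)
  x = 7: RHS = 16, y in [4, 19]  -> 2 point(s)
  x = 9: RHS = 16, y in [4, 19]  -> 2 point(s)
  x = 10: RHS = 2, y in [5, 18]  -> 2 point(s)
  x = 11: RHS = 2, y in [5, 18]  -> 2 point(s)
  x = 14: RHS = 8, y in [10, 13]  -> 2 point(s)
  x = 15: RHS = 9, y in [3, 20]  -> 2 point(s)
  x = 16: RHS = 8, y in [10, 13]  -> 2 point(s)
  x = 18: RHS = 1, y in [1, 22]  -> 2 point(s)
  x = 20: RHS = 12, y in [9, 14]  -> 2 point(s)
Affine points: 29. Add the point at infinity: total = 30.

#E(F_23) = 30


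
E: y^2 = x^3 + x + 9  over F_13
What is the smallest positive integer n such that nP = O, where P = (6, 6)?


Compute successive multiples of P until we hit O:
  1P = (6, 6)
  2P = (0, 3)
  3P = (4, 8)
  4P = (4, 5)
  5P = (0, 10)
  6P = (6, 7)
  7P = O

ord(P) = 7


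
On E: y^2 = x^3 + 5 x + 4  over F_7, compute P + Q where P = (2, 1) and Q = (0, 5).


P != Q, so use the chord formula.
s = (y2 - y1) / (x2 - x1) = (4) / (5) mod 7 = 5
x3 = s^2 - x1 - x2 mod 7 = 5^2 - 2 - 0 = 2
y3 = s (x1 - x3) - y1 mod 7 = 5 * (2 - 2) - 1 = 6

P + Q = (2, 6)


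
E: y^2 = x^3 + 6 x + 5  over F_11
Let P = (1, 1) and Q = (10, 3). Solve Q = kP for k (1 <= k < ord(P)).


Enumerate multiples of P until we hit Q = (10, 3):
  1P = (1, 1)
  2P = (10, 8)
  3P = (4, 4)
  4P = (7, 4)
  5P = (6, 2)
  6P = (8, 2)
  7P = (0, 7)
  8P = (2, 5)
  9P = (2, 6)
  10P = (0, 4)
  11P = (8, 9)
  12P = (6, 9)
  13P = (7, 7)
  14P = (4, 7)
  15P = (10, 3)
Match found at i = 15.

k = 15


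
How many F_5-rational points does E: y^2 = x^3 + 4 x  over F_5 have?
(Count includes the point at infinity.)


For each x in F_5, count y with y^2 = x^3 + 4 x + 0 mod 5:
  x = 0: RHS = 0, y in [0]  -> 1 point(s)
  x = 1: RHS = 0, y in [0]  -> 1 point(s)
  x = 2: RHS = 1, y in [1, 4]  -> 2 point(s)
  x = 3: RHS = 4, y in [2, 3]  -> 2 point(s)
  x = 4: RHS = 0, y in [0]  -> 1 point(s)
Affine points: 7. Add the point at infinity: total = 8.

#E(F_5) = 8


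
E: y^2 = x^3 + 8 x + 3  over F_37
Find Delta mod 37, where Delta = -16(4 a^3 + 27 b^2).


4 a^3 + 27 b^2 = 4*8^3 + 27*3^2 = 2048 + 243 = 2291
Delta = -16 * (2291) = -36656
Delta mod 37 = 11

Delta = 11 (mod 37)


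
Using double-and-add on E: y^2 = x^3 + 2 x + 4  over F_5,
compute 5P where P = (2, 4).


k = 5 = 101_2 (binary, LSB first: 101)
Double-and-add from P = (2, 4):
  bit 0 = 1: acc = O + (2, 4) = (2, 4)
  bit 1 = 0: acc unchanged = (2, 4)
  bit 2 = 1: acc = (2, 4) + (4, 1) = (0, 3)

5P = (0, 3)


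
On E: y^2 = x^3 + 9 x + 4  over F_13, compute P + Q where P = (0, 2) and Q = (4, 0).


P != Q, so use the chord formula.
s = (y2 - y1) / (x2 - x1) = (11) / (4) mod 13 = 6
x3 = s^2 - x1 - x2 mod 13 = 6^2 - 0 - 4 = 6
y3 = s (x1 - x3) - y1 mod 13 = 6 * (0 - 6) - 2 = 1

P + Q = (6, 1)


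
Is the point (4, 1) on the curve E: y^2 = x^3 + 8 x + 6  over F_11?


Check whether y^2 = x^3 + 8 x + 6 (mod 11) for (x, y) = (4, 1).
LHS: y^2 = 1^2 mod 11 = 1
RHS: x^3 + 8 x + 6 = 4^3 + 8*4 + 6 mod 11 = 3
LHS != RHS

No, not on the curve


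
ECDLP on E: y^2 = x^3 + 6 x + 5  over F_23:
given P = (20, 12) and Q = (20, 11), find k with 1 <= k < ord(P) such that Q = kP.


Enumerate multiples of P until we hit Q = (20, 11):
  1P = (20, 12)
  2P = (14, 2)
  3P = (2, 18)
  4P = (19, 3)
  5P = (19, 20)
  6P = (2, 5)
  7P = (14, 21)
  8P = (20, 11)
Match found at i = 8.

k = 8


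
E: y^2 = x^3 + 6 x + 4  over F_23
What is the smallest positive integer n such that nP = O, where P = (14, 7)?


Compute successive multiples of P until we hit O:
  1P = (14, 7)
  2P = (4, 0)
  3P = (14, 16)
  4P = O

ord(P) = 4


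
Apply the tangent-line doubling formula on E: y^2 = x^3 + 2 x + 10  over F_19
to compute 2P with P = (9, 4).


Doubling: s = (3 x1^2 + a) / (2 y1)
s = (3*9^2 + 2) / (2*4) mod 19 = 14
x3 = s^2 - 2 x1 mod 19 = 14^2 - 2*9 = 7
y3 = s (x1 - x3) - y1 mod 19 = 14 * (9 - 7) - 4 = 5

2P = (7, 5)


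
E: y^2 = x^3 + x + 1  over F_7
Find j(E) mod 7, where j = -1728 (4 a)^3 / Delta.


Delta = -16(4 a^3 + 27 b^2) mod 7 = 1
-1728 * (4 a)^3 = -1728 * (4*1)^3 mod 7 = 1
j = 1 * 1^(-1) mod 7 = 1

j = 1 (mod 7)


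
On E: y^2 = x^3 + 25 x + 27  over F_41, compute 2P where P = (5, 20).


Doubling: s = (3 x1^2 + a) / (2 y1)
s = (3*5^2 + 25) / (2*20) mod 41 = 23
x3 = s^2 - 2 x1 mod 41 = 23^2 - 2*5 = 27
y3 = s (x1 - x3) - y1 mod 41 = 23 * (5 - 27) - 20 = 7

2P = (27, 7)


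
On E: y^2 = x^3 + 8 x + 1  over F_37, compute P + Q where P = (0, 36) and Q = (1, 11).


P != Q, so use the chord formula.
s = (y2 - y1) / (x2 - x1) = (12) / (1) mod 37 = 12
x3 = s^2 - x1 - x2 mod 37 = 12^2 - 0 - 1 = 32
y3 = s (x1 - x3) - y1 mod 37 = 12 * (0 - 32) - 36 = 24

P + Q = (32, 24)


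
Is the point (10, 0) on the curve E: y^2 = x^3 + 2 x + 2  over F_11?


Check whether y^2 = x^3 + 2 x + 2 (mod 11) for (x, y) = (10, 0).
LHS: y^2 = 0^2 mod 11 = 0
RHS: x^3 + 2 x + 2 = 10^3 + 2*10 + 2 mod 11 = 10
LHS != RHS

No, not on the curve


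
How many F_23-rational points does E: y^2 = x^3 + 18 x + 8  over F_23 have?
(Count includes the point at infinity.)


For each x in F_23, count y with y^2 = x^3 + 18 x + 8 mod 23:
  x = 0: RHS = 8, y in [10, 13]  -> 2 point(s)
  x = 1: RHS = 4, y in [2, 21]  -> 2 point(s)
  x = 2: RHS = 6, y in [11, 12]  -> 2 point(s)
  x = 4: RHS = 6, y in [11, 12]  -> 2 point(s)
  x = 5: RHS = 16, y in [4, 19]  -> 2 point(s)
  x = 9: RHS = 2, y in [5, 18]  -> 2 point(s)
  x = 13: RHS = 1, y in [1, 22]  -> 2 point(s)
  x = 17: RHS = 6, y in [11, 12]  -> 2 point(s)
  x = 18: RHS = 0, y in [0]  -> 1 point(s)
  x = 22: RHS = 12, y in [9, 14]  -> 2 point(s)
Affine points: 19. Add the point at infinity: total = 20.

#E(F_23) = 20


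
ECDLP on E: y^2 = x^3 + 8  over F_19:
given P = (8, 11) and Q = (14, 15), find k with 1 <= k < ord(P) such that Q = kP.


Enumerate multiples of P until we hit Q = (14, 15):
  1P = (8, 11)
  2P = (14, 4)
  3P = (1, 3)
  4P = (2, 4)
  5P = (13, 18)
  6P = (3, 15)
  7P = (17, 0)
  8P = (3, 4)
  9P = (13, 1)
  10P = (2, 15)
  11P = (1, 16)
  12P = (14, 15)
Match found at i = 12.

k = 12


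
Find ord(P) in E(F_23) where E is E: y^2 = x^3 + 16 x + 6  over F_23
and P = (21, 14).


Compute successive multiples of P until we hit O:
  1P = (21, 14)
  2P = (5, 2)
  3P = (22, 14)
  4P = (3, 9)
  5P = (0, 11)
  6P = (10, 4)
  7P = (1, 0)
  8P = (10, 19)
  ... (continuing to 14P)
  14P = O

ord(P) = 14


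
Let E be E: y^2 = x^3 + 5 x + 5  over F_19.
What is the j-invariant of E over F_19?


Delta = -16(4 a^3 + 27 b^2) mod 19 = 10
-1728 * (4 a)^3 = -1728 * (4*5)^3 mod 19 = 1
j = 1 * 10^(-1) mod 19 = 2

j = 2 (mod 19)


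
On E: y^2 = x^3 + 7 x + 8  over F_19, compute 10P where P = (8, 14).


k = 10 = 1010_2 (binary, LSB first: 0101)
Double-and-add from P = (8, 14):
  bit 0 = 0: acc unchanged = O
  bit 1 = 1: acc = O + (4, 9) = (4, 9)
  bit 2 = 0: acc unchanged = (4, 9)
  bit 3 = 1: acc = (4, 9) + (15, 12) = (4, 10)

10P = (4, 10)


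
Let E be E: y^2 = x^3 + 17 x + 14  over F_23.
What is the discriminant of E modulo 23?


4 a^3 + 27 b^2 = 4*17^3 + 27*14^2 = 19652 + 5292 = 24944
Delta = -16 * (24944) = -399104
Delta mod 23 = 15

Delta = 15 (mod 23)


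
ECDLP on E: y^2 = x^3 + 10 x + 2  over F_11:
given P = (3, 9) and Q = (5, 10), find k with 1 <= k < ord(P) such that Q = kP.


Enumerate multiples of P until we hit Q = (5, 10):
  1P = (3, 9)
  2P = (6, 5)
  3P = (5, 1)
  4P = (8, 0)
  5P = (5, 10)
Match found at i = 5.

k = 5


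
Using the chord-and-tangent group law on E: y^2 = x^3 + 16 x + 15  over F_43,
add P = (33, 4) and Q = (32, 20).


P != Q, so use the chord formula.
s = (y2 - y1) / (x2 - x1) = (16) / (42) mod 43 = 27
x3 = s^2 - x1 - x2 mod 43 = 27^2 - 33 - 32 = 19
y3 = s (x1 - x3) - y1 mod 43 = 27 * (33 - 19) - 4 = 30

P + Q = (19, 30)


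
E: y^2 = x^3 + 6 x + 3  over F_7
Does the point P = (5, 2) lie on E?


Check whether y^2 = x^3 + 6 x + 3 (mod 7) for (x, y) = (5, 2).
LHS: y^2 = 2^2 mod 7 = 4
RHS: x^3 + 6 x + 3 = 5^3 + 6*5 + 3 mod 7 = 4
LHS = RHS

Yes, on the curve


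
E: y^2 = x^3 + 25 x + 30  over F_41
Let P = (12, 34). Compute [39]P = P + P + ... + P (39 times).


k = 39 = 100111_2 (binary, LSB first: 111001)
Double-and-add from P = (12, 34):
  bit 0 = 1: acc = O + (12, 34) = (12, 34)
  bit 1 = 1: acc = (12, 34) + (13, 25) = (15, 34)
  bit 2 = 1: acc = (15, 34) + (14, 7) = (3, 3)
  bit 3 = 0: acc unchanged = (3, 3)
  bit 4 = 0: acc unchanged = (3, 3)
  bit 5 = 1: acc = (3, 3) + (18, 11) = (15, 7)

39P = (15, 7)


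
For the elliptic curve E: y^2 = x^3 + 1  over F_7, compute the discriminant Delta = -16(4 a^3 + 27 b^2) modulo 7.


4 a^3 + 27 b^2 = 4*0^3 + 27*1^2 = 0 + 27 = 27
Delta = -16 * (27) = -432
Delta mod 7 = 2

Delta = 2 (mod 7)


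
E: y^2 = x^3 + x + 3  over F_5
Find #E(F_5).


For each x in F_5, count y with y^2 = x^3 + 1 x + 3 mod 5:
  x = 1: RHS = 0, y in [0]  -> 1 point(s)
  x = 4: RHS = 1, y in [1, 4]  -> 2 point(s)
Affine points: 3. Add the point at infinity: total = 4.

#E(F_5) = 4


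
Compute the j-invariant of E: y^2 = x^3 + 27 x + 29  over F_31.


Delta = -16(4 a^3 + 27 b^2) mod 31 = 12
-1728 * (4 a)^3 = -1728 * (4*27)^3 mod 31 = 30
j = 30 * 12^(-1) mod 31 = 18

j = 18 (mod 31)


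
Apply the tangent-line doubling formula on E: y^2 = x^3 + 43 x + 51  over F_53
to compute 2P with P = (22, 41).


Doubling: s = (3 x1^2 + a) / (2 y1)
s = (3*22^2 + 43) / (2*41) mod 53 = 15
x3 = s^2 - 2 x1 mod 53 = 15^2 - 2*22 = 22
y3 = s (x1 - x3) - y1 mod 53 = 15 * (22 - 22) - 41 = 12

2P = (22, 12)


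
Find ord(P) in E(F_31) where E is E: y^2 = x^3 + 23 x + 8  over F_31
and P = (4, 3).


Compute successive multiples of P until we hit O:
  1P = (4, 3)
  2P = (2, 0)
  3P = (4, 28)
  4P = O

ord(P) = 4


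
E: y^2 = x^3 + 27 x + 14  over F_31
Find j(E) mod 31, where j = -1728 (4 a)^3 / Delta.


Delta = -16(4 a^3 + 27 b^2) mod 31 = 24
-1728 * (4 a)^3 = -1728 * (4*27)^3 mod 31 = 30
j = 30 * 24^(-1) mod 31 = 9

j = 9 (mod 31)


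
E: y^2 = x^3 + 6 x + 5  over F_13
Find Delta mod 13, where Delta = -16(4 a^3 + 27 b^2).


4 a^3 + 27 b^2 = 4*6^3 + 27*5^2 = 864 + 675 = 1539
Delta = -16 * (1539) = -24624
Delta mod 13 = 11

Delta = 11 (mod 13)


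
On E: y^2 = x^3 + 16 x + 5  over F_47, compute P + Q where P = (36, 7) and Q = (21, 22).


P != Q, so use the chord formula.
s = (y2 - y1) / (x2 - x1) = (15) / (32) mod 47 = 46
x3 = s^2 - x1 - x2 mod 47 = 46^2 - 36 - 21 = 38
y3 = s (x1 - x3) - y1 mod 47 = 46 * (36 - 38) - 7 = 42

P + Q = (38, 42)


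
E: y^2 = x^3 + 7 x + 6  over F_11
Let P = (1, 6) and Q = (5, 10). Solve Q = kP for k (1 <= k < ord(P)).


Enumerate multiples of P until we hit Q = (5, 10):
  1P = (1, 6)
  2P = (10, 3)
  3P = (5, 10)
Match found at i = 3.

k = 3


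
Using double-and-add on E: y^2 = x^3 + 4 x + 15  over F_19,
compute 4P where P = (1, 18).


k = 4 = 100_2 (binary, LSB first: 001)
Double-and-add from P = (1, 18):
  bit 0 = 0: acc unchanged = O
  bit 1 = 0: acc unchanged = O
  bit 2 = 1: acc = O + (9, 1) = (9, 1)

4P = (9, 1)


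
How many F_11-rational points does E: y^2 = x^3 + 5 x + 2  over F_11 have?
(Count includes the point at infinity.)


For each x in F_11, count y with y^2 = x^3 + 5 x + 2 mod 11:
  x = 2: RHS = 9, y in [3, 8]  -> 2 point(s)
  x = 3: RHS = 0, y in [0]  -> 1 point(s)
  x = 4: RHS = 9, y in [3, 8]  -> 2 point(s)
  x = 5: RHS = 9, y in [3, 8]  -> 2 point(s)
  x = 8: RHS = 4, y in [2, 9]  -> 2 point(s)
Affine points: 9. Add the point at infinity: total = 10.

#E(F_11) = 10


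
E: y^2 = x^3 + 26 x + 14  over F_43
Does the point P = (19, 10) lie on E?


Check whether y^2 = x^3 + 26 x + 14 (mod 43) for (x, y) = (19, 10).
LHS: y^2 = 10^2 mod 43 = 14
RHS: x^3 + 26 x + 14 = 19^3 + 26*19 + 14 mod 43 = 14
LHS = RHS

Yes, on the curve


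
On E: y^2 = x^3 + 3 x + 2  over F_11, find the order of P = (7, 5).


Compute successive multiples of P until we hit O:
  1P = (7, 5)
  2P = (2, 4)
  3P = (6, 4)
  4P = (10, 3)
  5P = (3, 7)
  6P = (4, 10)
  7P = (4, 1)
  8P = (3, 4)
  ... (continuing to 13P)
  13P = O

ord(P) = 13


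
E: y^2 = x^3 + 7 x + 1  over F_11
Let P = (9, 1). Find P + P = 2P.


Doubling: s = (3 x1^2 + a) / (2 y1)
s = (3*9^2 + 7) / (2*1) mod 11 = 4
x3 = s^2 - 2 x1 mod 11 = 4^2 - 2*9 = 9
y3 = s (x1 - x3) - y1 mod 11 = 4 * (9 - 9) - 1 = 10

2P = (9, 10)


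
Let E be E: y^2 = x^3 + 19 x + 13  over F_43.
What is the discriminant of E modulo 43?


4 a^3 + 27 b^2 = 4*19^3 + 27*13^2 = 27436 + 4563 = 31999
Delta = -16 * (31999) = -511984
Delta mod 43 = 17

Delta = 17 (mod 43)


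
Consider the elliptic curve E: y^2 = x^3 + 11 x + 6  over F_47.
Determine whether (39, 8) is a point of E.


Check whether y^2 = x^3 + 11 x + 6 (mod 47) for (x, y) = (39, 8).
LHS: y^2 = 8^2 mod 47 = 17
RHS: x^3 + 11 x + 6 = 39^3 + 11*39 + 6 mod 47 = 17
LHS = RHS

Yes, on the curve


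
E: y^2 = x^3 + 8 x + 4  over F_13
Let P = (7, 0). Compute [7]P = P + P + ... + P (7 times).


k = 7 = 111_2 (binary, LSB first: 111)
Double-and-add from P = (7, 0):
  bit 0 = 1: acc = O + (7, 0) = (7, 0)
  bit 1 = 1: acc = (7, 0) + O = (7, 0)
  bit 2 = 1: acc = (7, 0) + O = (7, 0)

7P = (7, 0)


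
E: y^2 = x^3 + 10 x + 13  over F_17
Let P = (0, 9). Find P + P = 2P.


Doubling: s = (3 x1^2 + a) / (2 y1)
s = (3*0^2 + 10) / (2*9) mod 17 = 10
x3 = s^2 - 2 x1 mod 17 = 10^2 - 2*0 = 15
y3 = s (x1 - x3) - y1 mod 17 = 10 * (0 - 15) - 9 = 11

2P = (15, 11)


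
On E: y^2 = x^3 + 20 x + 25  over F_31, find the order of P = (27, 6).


Compute successive multiples of P until we hit O:
  1P = (27, 6)
  2P = (16, 15)
  3P = (23, 2)
  4P = (13, 8)
  5P = (10, 27)
  6P = (4, 13)
  7P = (9, 2)
  8P = (5, 23)
  ... (continuing to 36P)
  36P = O

ord(P) = 36


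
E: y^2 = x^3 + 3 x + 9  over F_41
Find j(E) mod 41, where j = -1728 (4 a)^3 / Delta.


Delta = -16(4 a^3 + 27 b^2) mod 41 = 16
-1728 * (4 a)^3 = -1728 * (4*3)^3 mod 41 = 5
j = 5 * 16^(-1) mod 41 = 8

j = 8 (mod 41)


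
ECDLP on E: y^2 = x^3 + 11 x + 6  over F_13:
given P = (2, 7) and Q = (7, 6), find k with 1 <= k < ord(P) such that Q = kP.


Enumerate multiples of P until we hit Q = (7, 6):
  1P = (2, 7)
  2P = (5, 2)
  3P = (3, 12)
  4P = (7, 7)
  5P = (4, 6)
  6P = (4, 7)
  7P = (7, 6)
Match found at i = 7.

k = 7


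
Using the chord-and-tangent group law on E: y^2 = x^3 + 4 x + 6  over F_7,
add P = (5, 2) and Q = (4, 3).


P != Q, so use the chord formula.
s = (y2 - y1) / (x2 - x1) = (1) / (6) mod 7 = 6
x3 = s^2 - x1 - x2 mod 7 = 6^2 - 5 - 4 = 6
y3 = s (x1 - x3) - y1 mod 7 = 6 * (5 - 6) - 2 = 6

P + Q = (6, 6)


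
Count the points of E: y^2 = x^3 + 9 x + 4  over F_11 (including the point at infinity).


For each x in F_11, count y with y^2 = x^3 + 9 x + 4 mod 11:
  x = 0: RHS = 4, y in [2, 9]  -> 2 point(s)
  x = 1: RHS = 3, y in [5, 6]  -> 2 point(s)
  x = 3: RHS = 3, y in [5, 6]  -> 2 point(s)
  x = 4: RHS = 5, y in [4, 7]  -> 2 point(s)
  x = 5: RHS = 9, y in [3, 8]  -> 2 point(s)
  x = 7: RHS = 3, y in [5, 6]  -> 2 point(s)
  x = 8: RHS = 5, y in [4, 7]  -> 2 point(s)
  x = 9: RHS = 0, y in [0]  -> 1 point(s)
  x = 10: RHS = 5, y in [4, 7]  -> 2 point(s)
Affine points: 17. Add the point at infinity: total = 18.

#E(F_11) = 18


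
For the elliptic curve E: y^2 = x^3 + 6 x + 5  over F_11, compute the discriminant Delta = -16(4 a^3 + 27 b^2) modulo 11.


4 a^3 + 27 b^2 = 4*6^3 + 27*5^2 = 864 + 675 = 1539
Delta = -16 * (1539) = -24624
Delta mod 11 = 5

Delta = 5 (mod 11)


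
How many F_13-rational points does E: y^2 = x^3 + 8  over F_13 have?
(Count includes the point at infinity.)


For each x in F_13, count y with y^2 = x^3 + 0 x + 8 mod 13:
  x = 1: RHS = 9, y in [3, 10]  -> 2 point(s)
  x = 2: RHS = 3, y in [4, 9]  -> 2 point(s)
  x = 3: RHS = 9, y in [3, 10]  -> 2 point(s)
  x = 5: RHS = 3, y in [4, 9]  -> 2 point(s)
  x = 6: RHS = 3, y in [4, 9]  -> 2 point(s)
  x = 7: RHS = 0, y in [0]  -> 1 point(s)
  x = 8: RHS = 0, y in [0]  -> 1 point(s)
  x = 9: RHS = 9, y in [3, 10]  -> 2 point(s)
  x = 11: RHS = 0, y in [0]  -> 1 point(s)
Affine points: 15. Add the point at infinity: total = 16.

#E(F_13) = 16


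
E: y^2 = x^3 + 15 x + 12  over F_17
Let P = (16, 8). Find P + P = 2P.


Doubling: s = (3 x1^2 + a) / (2 y1)
s = (3*16^2 + 15) / (2*8) mod 17 = 16
x3 = s^2 - 2 x1 mod 17 = 16^2 - 2*16 = 3
y3 = s (x1 - x3) - y1 mod 17 = 16 * (16 - 3) - 8 = 13

2P = (3, 13)


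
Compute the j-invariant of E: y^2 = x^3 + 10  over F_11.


Delta = -16(4 a^3 + 27 b^2) mod 11 = 8
-1728 * (4 a)^3 = -1728 * (4*0)^3 mod 11 = 0
j = 0 * 8^(-1) mod 11 = 0

j = 0 (mod 11)


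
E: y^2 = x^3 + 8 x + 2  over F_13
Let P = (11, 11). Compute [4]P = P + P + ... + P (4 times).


k = 4 = 100_2 (binary, LSB first: 001)
Double-and-add from P = (11, 11):
  bit 0 = 0: acc unchanged = O
  bit 1 = 0: acc unchanged = O
  bit 2 = 1: acc = O + (11, 2) = (11, 2)

4P = (11, 2)


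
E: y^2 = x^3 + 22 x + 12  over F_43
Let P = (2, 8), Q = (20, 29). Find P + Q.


P != Q, so use the chord formula.
s = (y2 - y1) / (x2 - x1) = (21) / (18) mod 43 = 37
x3 = s^2 - x1 - x2 mod 43 = 37^2 - 2 - 20 = 14
y3 = s (x1 - x3) - y1 mod 43 = 37 * (2 - 14) - 8 = 21

P + Q = (14, 21)


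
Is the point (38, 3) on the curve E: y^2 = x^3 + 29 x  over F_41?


Check whether y^2 = x^3 + 29 x + 0 (mod 41) for (x, y) = (38, 3).
LHS: y^2 = 3^2 mod 41 = 9
RHS: x^3 + 29 x + 0 = 38^3 + 29*38 + 0 mod 41 = 9
LHS = RHS

Yes, on the curve


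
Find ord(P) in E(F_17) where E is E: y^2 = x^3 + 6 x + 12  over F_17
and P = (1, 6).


Compute successive multiples of P until we hit O:
  1P = (1, 6)
  2P = (6, 3)
  3P = (9, 9)
  4P = (9, 8)
  5P = (6, 14)
  6P = (1, 11)
  7P = O

ord(P) = 7


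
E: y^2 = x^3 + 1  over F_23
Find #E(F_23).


For each x in F_23, count y with y^2 = x^3 + 0 x + 1 mod 23:
  x = 0: RHS = 1, y in [1, 22]  -> 2 point(s)
  x = 1: RHS = 2, y in [5, 18]  -> 2 point(s)
  x = 2: RHS = 9, y in [3, 20]  -> 2 point(s)
  x = 10: RHS = 12, y in [9, 14]  -> 2 point(s)
  x = 12: RHS = 4, y in [2, 21]  -> 2 point(s)
  x = 13: RHS = 13, y in [6, 17]  -> 2 point(s)
  x = 14: RHS = 8, y in [10, 13]  -> 2 point(s)
  x = 15: RHS = 18, y in [8, 15]  -> 2 point(s)
  x = 16: RHS = 3, y in [7, 16]  -> 2 point(s)
  x = 19: RHS = 6, y in [11, 12]  -> 2 point(s)
  x = 21: RHS = 16, y in [4, 19]  -> 2 point(s)
  x = 22: RHS = 0, y in [0]  -> 1 point(s)
Affine points: 23. Add the point at infinity: total = 24.

#E(F_23) = 24


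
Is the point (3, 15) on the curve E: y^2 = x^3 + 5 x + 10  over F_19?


Check whether y^2 = x^3 + 5 x + 10 (mod 19) for (x, y) = (3, 15).
LHS: y^2 = 15^2 mod 19 = 16
RHS: x^3 + 5 x + 10 = 3^3 + 5*3 + 10 mod 19 = 14
LHS != RHS

No, not on the curve


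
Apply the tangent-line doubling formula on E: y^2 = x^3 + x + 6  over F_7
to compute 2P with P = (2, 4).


Doubling: s = (3 x1^2 + a) / (2 y1)
s = (3*2^2 + 1) / (2*4) mod 7 = 6
x3 = s^2 - 2 x1 mod 7 = 6^2 - 2*2 = 4
y3 = s (x1 - x3) - y1 mod 7 = 6 * (2 - 4) - 4 = 5

2P = (4, 5)


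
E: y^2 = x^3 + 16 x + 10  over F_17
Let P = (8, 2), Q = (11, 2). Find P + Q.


P != Q, so use the chord formula.
s = (y2 - y1) / (x2 - x1) = (0) / (3) mod 17 = 0
x3 = s^2 - x1 - x2 mod 17 = 0^2 - 8 - 11 = 15
y3 = s (x1 - x3) - y1 mod 17 = 0 * (8 - 15) - 2 = 15

P + Q = (15, 15)


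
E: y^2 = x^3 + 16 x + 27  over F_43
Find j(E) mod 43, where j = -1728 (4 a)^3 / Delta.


Delta = -16(4 a^3 + 27 b^2) mod 43 = 31
-1728 * (4 a)^3 = -1728 * (4*16)^3 mod 43 = 1
j = 1 * 31^(-1) mod 43 = 25

j = 25 (mod 43)


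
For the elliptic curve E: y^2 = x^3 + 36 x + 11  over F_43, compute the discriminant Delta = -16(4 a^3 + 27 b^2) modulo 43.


4 a^3 + 27 b^2 = 4*36^3 + 27*11^2 = 186624 + 3267 = 189891
Delta = -16 * (189891) = -3038256
Delta mod 43 = 38

Delta = 38 (mod 43)


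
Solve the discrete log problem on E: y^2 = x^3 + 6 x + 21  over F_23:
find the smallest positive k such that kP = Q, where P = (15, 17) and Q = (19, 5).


Enumerate multiples of P until we hit Q = (19, 5):
  1P = (15, 17)
  2P = (18, 21)
  3P = (2, 8)
  4P = (19, 5)
Match found at i = 4.

k = 4


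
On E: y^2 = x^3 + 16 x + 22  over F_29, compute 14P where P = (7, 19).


k = 14 = 1110_2 (binary, LSB first: 0111)
Double-and-add from P = (7, 19):
  bit 0 = 0: acc unchanged = O
  bit 1 = 1: acc = O + (19, 15) = (19, 15)
  bit 2 = 1: acc = (19, 15) + (0, 15) = (10, 14)
  bit 3 = 1: acc = (10, 14) + (24, 7) = (17, 4)

14P = (17, 4)


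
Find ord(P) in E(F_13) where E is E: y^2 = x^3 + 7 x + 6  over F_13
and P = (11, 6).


Compute successive multiples of P until we hit O:
  1P = (11, 6)
  2P = (1, 12)
  3P = (5, 6)
  4P = (10, 7)
  5P = (6, 2)
  6P = (6, 11)
  7P = (10, 6)
  8P = (5, 7)
  ... (continuing to 11P)
  11P = O

ord(P) = 11


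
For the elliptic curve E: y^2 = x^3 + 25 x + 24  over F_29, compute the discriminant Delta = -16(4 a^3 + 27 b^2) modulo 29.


4 a^3 + 27 b^2 = 4*25^3 + 27*24^2 = 62500 + 15552 = 78052
Delta = -16 * (78052) = -1248832
Delta mod 29 = 24

Delta = 24 (mod 29)


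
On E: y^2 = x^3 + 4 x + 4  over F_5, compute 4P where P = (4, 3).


k = 4 = 100_2 (binary, LSB first: 001)
Double-and-add from P = (4, 3):
  bit 0 = 0: acc unchanged = O
  bit 1 = 0: acc unchanged = O
  bit 2 = 1: acc = O + (2, 0) = (2, 0)

4P = (2, 0)


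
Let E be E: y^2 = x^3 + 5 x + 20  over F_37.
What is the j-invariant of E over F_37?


Delta = -16(4 a^3 + 27 b^2) mod 37 = 19
-1728 * (4 a)^3 = -1728 * (4*5)^3 mod 37 = 14
j = 14 * 19^(-1) mod 37 = 28

j = 28 (mod 37)


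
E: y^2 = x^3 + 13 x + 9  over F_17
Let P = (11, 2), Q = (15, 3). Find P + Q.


P != Q, so use the chord formula.
s = (y2 - y1) / (x2 - x1) = (1) / (4) mod 17 = 13
x3 = s^2 - x1 - x2 mod 17 = 13^2 - 11 - 15 = 7
y3 = s (x1 - x3) - y1 mod 17 = 13 * (11 - 7) - 2 = 16

P + Q = (7, 16)


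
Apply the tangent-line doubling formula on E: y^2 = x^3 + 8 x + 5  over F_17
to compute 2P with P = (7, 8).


Doubling: s = (3 x1^2 + a) / (2 y1)
s = (3*7^2 + 8) / (2*8) mod 17 = 15
x3 = s^2 - 2 x1 mod 17 = 15^2 - 2*7 = 7
y3 = s (x1 - x3) - y1 mod 17 = 15 * (7 - 7) - 8 = 9

2P = (7, 9)


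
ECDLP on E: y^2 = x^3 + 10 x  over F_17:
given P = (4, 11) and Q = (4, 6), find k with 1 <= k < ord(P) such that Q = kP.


Enumerate multiples of P until we hit Q = (4, 6):
  1P = (4, 11)
  2P = (13, 7)
  3P = (13, 10)
  4P = (4, 6)
Match found at i = 4.

k = 4


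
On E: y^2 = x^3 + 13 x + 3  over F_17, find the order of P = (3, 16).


Compute successive multiples of P until we hit O:
  1P = (3, 16)
  2P = (3, 1)
  3P = O

ord(P) = 3


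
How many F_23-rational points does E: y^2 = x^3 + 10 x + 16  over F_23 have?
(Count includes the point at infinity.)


For each x in F_23, count y with y^2 = x^3 + 10 x + 16 mod 23:
  x = 0: RHS = 16, y in [4, 19]  -> 2 point(s)
  x = 1: RHS = 4, y in [2, 21]  -> 2 point(s)
  x = 3: RHS = 4, y in [2, 21]  -> 2 point(s)
  x = 6: RHS = 16, y in [4, 19]  -> 2 point(s)
  x = 10: RHS = 12, y in [9, 14]  -> 2 point(s)
  x = 11: RHS = 8, y in [10, 13]  -> 2 point(s)
  x = 12: RHS = 1, y in [1, 22]  -> 2 point(s)
  x = 14: RHS = 2, y in [5, 18]  -> 2 point(s)
  x = 17: RHS = 16, y in [4, 19]  -> 2 point(s)
  x = 18: RHS = 2, y in [5, 18]  -> 2 point(s)
  x = 19: RHS = 4, y in [2, 21]  -> 2 point(s)
Affine points: 22. Add the point at infinity: total = 23.

#E(F_23) = 23


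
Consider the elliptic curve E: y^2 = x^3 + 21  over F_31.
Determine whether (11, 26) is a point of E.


Check whether y^2 = x^3 + 0 x + 21 (mod 31) for (x, y) = (11, 26).
LHS: y^2 = 26^2 mod 31 = 25
RHS: x^3 + 0 x + 21 = 11^3 + 0*11 + 21 mod 31 = 19
LHS != RHS

No, not on the curve


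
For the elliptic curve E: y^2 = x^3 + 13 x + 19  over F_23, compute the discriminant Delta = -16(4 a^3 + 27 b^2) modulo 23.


4 a^3 + 27 b^2 = 4*13^3 + 27*19^2 = 8788 + 9747 = 18535
Delta = -16 * (18535) = -296560
Delta mod 23 = 2

Delta = 2 (mod 23)


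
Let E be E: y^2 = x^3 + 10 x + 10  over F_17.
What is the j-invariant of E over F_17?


Delta = -16(4 a^3 + 27 b^2) mod 17 = 2
-1728 * (4 a)^3 = -1728 * (4*10)^3 mod 17 = 4
j = 4 * 2^(-1) mod 17 = 2

j = 2 (mod 17)


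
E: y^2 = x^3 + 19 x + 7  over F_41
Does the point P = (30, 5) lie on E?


Check whether y^2 = x^3 + 19 x + 7 (mod 41) for (x, y) = (30, 5).
LHS: y^2 = 5^2 mod 41 = 25
RHS: x^3 + 19 x + 7 = 30^3 + 19*30 + 7 mod 41 = 25
LHS = RHS

Yes, on the curve


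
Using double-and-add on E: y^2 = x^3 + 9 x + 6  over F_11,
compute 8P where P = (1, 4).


k = 8 = 1000_2 (binary, LSB first: 0001)
Double-and-add from P = (1, 4):
  bit 0 = 0: acc unchanged = O
  bit 1 = 0: acc unchanged = O
  bit 2 = 0: acc unchanged = O
  bit 3 = 1: acc = O + (3, 7) = (3, 7)

8P = (3, 7)


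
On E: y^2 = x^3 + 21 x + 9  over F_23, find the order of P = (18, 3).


Compute successive multiples of P until we hit O:
  1P = (18, 3)
  2P = (13, 8)
  3P = (16, 18)
  4P = (5, 3)
  5P = (0, 20)
  6P = (0, 3)
  7P = (5, 20)
  8P = (16, 5)
  ... (continuing to 11P)
  11P = O

ord(P) = 11


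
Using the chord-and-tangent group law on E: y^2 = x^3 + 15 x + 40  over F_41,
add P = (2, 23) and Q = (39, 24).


P != Q, so use the chord formula.
s = (y2 - y1) / (x2 - x1) = (1) / (37) mod 41 = 10
x3 = s^2 - x1 - x2 mod 41 = 10^2 - 2 - 39 = 18
y3 = s (x1 - x3) - y1 mod 41 = 10 * (2 - 18) - 23 = 22

P + Q = (18, 22)


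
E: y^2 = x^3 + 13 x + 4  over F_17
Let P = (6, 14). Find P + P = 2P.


Doubling: s = (3 x1^2 + a) / (2 y1)
s = (3*6^2 + 13) / (2*14) mod 17 = 11
x3 = s^2 - 2 x1 mod 17 = 11^2 - 2*6 = 7
y3 = s (x1 - x3) - y1 mod 17 = 11 * (6 - 7) - 14 = 9

2P = (7, 9)


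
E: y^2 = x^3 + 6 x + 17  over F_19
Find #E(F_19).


For each x in F_19, count y with y^2 = x^3 + 6 x + 17 mod 19:
  x = 0: RHS = 17, y in [6, 13]  -> 2 point(s)
  x = 1: RHS = 5, y in [9, 10]  -> 2 point(s)
  x = 3: RHS = 5, y in [9, 10]  -> 2 point(s)
  x = 5: RHS = 1, y in [1, 18]  -> 2 point(s)
  x = 8: RHS = 7, y in [8, 11]  -> 2 point(s)
  x = 15: RHS = 5, y in [9, 10]  -> 2 point(s)
  x = 17: RHS = 16, y in [4, 15]  -> 2 point(s)
Affine points: 14. Add the point at infinity: total = 15.

#E(F_19) = 15


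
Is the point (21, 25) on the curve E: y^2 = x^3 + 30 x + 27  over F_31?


Check whether y^2 = x^3 + 30 x + 27 (mod 31) for (x, y) = (21, 25).
LHS: y^2 = 25^2 mod 31 = 5
RHS: x^3 + 30 x + 27 = 21^3 + 30*21 + 27 mod 31 = 29
LHS != RHS

No, not on the curve


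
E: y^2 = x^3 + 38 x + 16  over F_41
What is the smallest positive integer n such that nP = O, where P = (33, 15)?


Compute successive multiples of P until we hit O:
  1P = (33, 15)
  2P = (11, 17)
  3P = (17, 32)
  4P = (24, 19)
  5P = (9, 29)
  6P = (15, 36)
  7P = (16, 13)
  8P = (35, 33)
  ... (continuing to 45P)
  45P = O

ord(P) = 45


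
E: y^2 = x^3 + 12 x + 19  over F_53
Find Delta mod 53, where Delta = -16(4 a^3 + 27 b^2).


4 a^3 + 27 b^2 = 4*12^3 + 27*19^2 = 6912 + 9747 = 16659
Delta = -16 * (16659) = -266544
Delta mod 53 = 46

Delta = 46 (mod 53)


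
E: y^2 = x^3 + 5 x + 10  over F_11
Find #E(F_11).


For each x in F_11, count y with y^2 = x^3 + 5 x + 10 mod 11:
  x = 1: RHS = 5, y in [4, 7]  -> 2 point(s)
  x = 6: RHS = 3, y in [5, 6]  -> 2 point(s)
  x = 7: RHS = 3, y in [5, 6]  -> 2 point(s)
  x = 8: RHS = 1, y in [1, 10]  -> 2 point(s)
  x = 9: RHS = 3, y in [5, 6]  -> 2 point(s)
  x = 10: RHS = 4, y in [2, 9]  -> 2 point(s)
Affine points: 12. Add the point at infinity: total = 13.

#E(F_11) = 13


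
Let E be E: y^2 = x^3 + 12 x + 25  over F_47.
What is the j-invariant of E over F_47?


Delta = -16(4 a^3 + 27 b^2) mod 47 = 14
-1728 * (4 a)^3 = -1728 * (4*12)^3 mod 47 = 11
j = 11 * 14^(-1) mod 47 = 31

j = 31 (mod 47)


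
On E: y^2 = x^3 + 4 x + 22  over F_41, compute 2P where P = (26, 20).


k = 2 = 10_2 (binary, LSB first: 01)
Double-and-add from P = (26, 20):
  bit 0 = 0: acc unchanged = O
  bit 1 = 1: acc = O + (26, 21) = (26, 21)

2P = (26, 21)


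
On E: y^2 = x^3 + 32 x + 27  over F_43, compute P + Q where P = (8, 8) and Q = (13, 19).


P != Q, so use the chord formula.
s = (y2 - y1) / (x2 - x1) = (11) / (5) mod 43 = 28
x3 = s^2 - x1 - x2 mod 43 = 28^2 - 8 - 13 = 32
y3 = s (x1 - x3) - y1 mod 43 = 28 * (8 - 32) - 8 = 8

P + Q = (32, 8)


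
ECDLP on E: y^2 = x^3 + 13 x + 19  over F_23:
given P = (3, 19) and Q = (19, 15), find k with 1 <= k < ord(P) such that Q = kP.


Enumerate multiples of P until we hit Q = (19, 15):
  1P = (3, 19)
  2P = (19, 15)
Match found at i = 2.

k = 2


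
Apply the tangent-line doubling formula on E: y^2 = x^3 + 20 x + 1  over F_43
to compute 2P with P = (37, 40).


Doubling: s = (3 x1^2 + a) / (2 y1)
s = (3*37^2 + 20) / (2*40) mod 43 = 36
x3 = s^2 - 2 x1 mod 43 = 36^2 - 2*37 = 18
y3 = s (x1 - x3) - y1 mod 43 = 36 * (37 - 18) - 40 = 42

2P = (18, 42)


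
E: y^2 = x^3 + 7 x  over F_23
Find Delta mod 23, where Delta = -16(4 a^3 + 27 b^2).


4 a^3 + 27 b^2 = 4*7^3 + 27*0^2 = 1372 + 0 = 1372
Delta = -16 * (1372) = -21952
Delta mod 23 = 13

Delta = 13 (mod 23)


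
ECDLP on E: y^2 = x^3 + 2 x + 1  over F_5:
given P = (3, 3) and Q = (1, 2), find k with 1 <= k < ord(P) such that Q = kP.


Enumerate multiples of P until we hit Q = (1, 2):
  1P = (3, 3)
  2P = (0, 4)
  3P = (1, 3)
  4P = (1, 2)
Match found at i = 4.

k = 4


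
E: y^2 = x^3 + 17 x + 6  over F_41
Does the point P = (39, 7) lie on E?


Check whether y^2 = x^3 + 17 x + 6 (mod 41) for (x, y) = (39, 7).
LHS: y^2 = 7^2 mod 41 = 8
RHS: x^3 + 17 x + 6 = 39^3 + 17*39 + 6 mod 41 = 5
LHS != RHS

No, not on the curve


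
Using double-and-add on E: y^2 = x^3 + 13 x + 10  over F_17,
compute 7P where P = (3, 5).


k = 7 = 111_2 (binary, LSB first: 111)
Double-and-add from P = (3, 5):
  bit 0 = 1: acc = O + (3, 5) = (3, 5)
  bit 1 = 1: acc = (3, 5) + (10, 1) = (13, 8)
  bit 2 = 1: acc = (13, 8) + (5, 8) = (16, 9)

7P = (16, 9)


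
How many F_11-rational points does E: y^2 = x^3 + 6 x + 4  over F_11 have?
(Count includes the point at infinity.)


For each x in F_11, count y with y^2 = x^3 + 6 x + 4 mod 11:
  x = 0: RHS = 4, y in [2, 9]  -> 2 point(s)
  x = 1: RHS = 0, y in [0]  -> 1 point(s)
  x = 3: RHS = 5, y in [4, 7]  -> 2 point(s)
  x = 4: RHS = 4, y in [2, 9]  -> 2 point(s)
  x = 5: RHS = 5, y in [4, 7]  -> 2 point(s)
  x = 6: RHS = 3, y in [5, 6]  -> 2 point(s)
  x = 7: RHS = 4, y in [2, 9]  -> 2 point(s)
  x = 8: RHS = 3, y in [5, 6]  -> 2 point(s)
Affine points: 15. Add the point at infinity: total = 16.

#E(F_11) = 16


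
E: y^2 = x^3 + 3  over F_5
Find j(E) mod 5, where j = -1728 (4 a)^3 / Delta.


Delta = -16(4 a^3 + 27 b^2) mod 5 = 2
-1728 * (4 a)^3 = -1728 * (4*0)^3 mod 5 = 0
j = 0 * 2^(-1) mod 5 = 0

j = 0 (mod 5)


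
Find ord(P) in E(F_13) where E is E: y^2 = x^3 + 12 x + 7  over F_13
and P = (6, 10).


Compute successive multiples of P until we hit O:
  1P = (6, 10)
  2P = (11, 12)
  3P = (5, 6)
  4P = (5, 7)
  5P = (11, 1)
  6P = (6, 3)
  7P = O

ord(P) = 7


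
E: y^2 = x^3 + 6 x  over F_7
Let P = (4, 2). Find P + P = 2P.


Doubling: s = (3 x1^2 + a) / (2 y1)
s = (3*4^2 + 6) / (2*2) mod 7 = 3
x3 = s^2 - 2 x1 mod 7 = 3^2 - 2*4 = 1
y3 = s (x1 - x3) - y1 mod 7 = 3 * (4 - 1) - 2 = 0

2P = (1, 0)


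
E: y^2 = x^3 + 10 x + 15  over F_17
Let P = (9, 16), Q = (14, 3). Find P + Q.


P != Q, so use the chord formula.
s = (y2 - y1) / (x2 - x1) = (4) / (5) mod 17 = 11
x3 = s^2 - x1 - x2 mod 17 = 11^2 - 9 - 14 = 13
y3 = s (x1 - x3) - y1 mod 17 = 11 * (9 - 13) - 16 = 8

P + Q = (13, 8)


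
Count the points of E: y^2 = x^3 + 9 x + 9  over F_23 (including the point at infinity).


For each x in F_23, count y with y^2 = x^3 + 9 x + 9 mod 23:
  x = 0: RHS = 9, y in [3, 20]  -> 2 point(s)
  x = 2: RHS = 12, y in [9, 14]  -> 2 point(s)
  x = 5: RHS = 18, y in [8, 15]  -> 2 point(s)
  x = 6: RHS = 3, y in [7, 16]  -> 2 point(s)
  x = 7: RHS = 1, y in [1, 22]  -> 2 point(s)
  x = 8: RHS = 18, y in [8, 15]  -> 2 point(s)
  x = 10: RHS = 18, y in [8, 15]  -> 2 point(s)
  x = 11: RHS = 13, y in [6, 17]  -> 2 point(s)
  x = 13: RHS = 0, y in [0]  -> 1 point(s)
  x = 14: RHS = 4, y in [2, 21]  -> 2 point(s)
  x = 15: RHS = 0, y in [0]  -> 1 point(s)
  x = 18: RHS = 0, y in [0]  -> 1 point(s)
  x = 19: RHS = 1, y in [1, 22]  -> 2 point(s)
  x = 20: RHS = 1, y in [1, 22]  -> 2 point(s)
  x = 21: RHS = 6, y in [11, 12]  -> 2 point(s)
Affine points: 27. Add the point at infinity: total = 28.

#E(F_23) = 28


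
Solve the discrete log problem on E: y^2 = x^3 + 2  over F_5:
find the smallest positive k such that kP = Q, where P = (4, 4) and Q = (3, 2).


Enumerate multiples of P until we hit Q = (3, 2):
  1P = (4, 4)
  2P = (3, 2)
Match found at i = 2.

k = 2


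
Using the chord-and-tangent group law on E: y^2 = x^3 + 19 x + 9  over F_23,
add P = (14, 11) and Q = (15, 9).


P != Q, so use the chord formula.
s = (y2 - y1) / (x2 - x1) = (21) / (1) mod 23 = 21
x3 = s^2 - x1 - x2 mod 23 = 21^2 - 14 - 15 = 21
y3 = s (x1 - x3) - y1 mod 23 = 21 * (14 - 21) - 11 = 3

P + Q = (21, 3)


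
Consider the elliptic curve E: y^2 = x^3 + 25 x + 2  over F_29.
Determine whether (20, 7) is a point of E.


Check whether y^2 = x^3 + 25 x + 2 (mod 29) for (x, y) = (20, 7).
LHS: y^2 = 7^2 mod 29 = 20
RHS: x^3 + 25 x + 2 = 20^3 + 25*20 + 2 mod 29 = 5
LHS != RHS

No, not on the curve


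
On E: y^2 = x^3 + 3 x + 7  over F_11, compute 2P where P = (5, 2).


k = 2 = 10_2 (binary, LSB first: 01)
Double-and-add from P = (5, 2):
  bit 0 = 0: acc unchanged = O
  bit 1 = 1: acc = O + (10, 5) = (10, 5)

2P = (10, 5)


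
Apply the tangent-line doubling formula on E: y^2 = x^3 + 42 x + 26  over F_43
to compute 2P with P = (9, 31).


Doubling: s = (3 x1^2 + a) / (2 y1)
s = (3*9^2 + 42) / (2*31) mod 43 = 15
x3 = s^2 - 2 x1 mod 43 = 15^2 - 2*9 = 35
y3 = s (x1 - x3) - y1 mod 43 = 15 * (9 - 35) - 31 = 9

2P = (35, 9)


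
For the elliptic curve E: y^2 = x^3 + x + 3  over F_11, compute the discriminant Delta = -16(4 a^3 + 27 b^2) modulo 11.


4 a^3 + 27 b^2 = 4*1^3 + 27*3^2 = 4 + 243 = 247
Delta = -16 * (247) = -3952
Delta mod 11 = 8

Delta = 8 (mod 11)


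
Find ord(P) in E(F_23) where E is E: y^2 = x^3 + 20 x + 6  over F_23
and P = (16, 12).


Compute successive multiples of P until we hit O:
  1P = (16, 12)
  2P = (4, 14)
  3P = (19, 0)
  4P = (4, 9)
  5P = (16, 11)
  6P = O

ord(P) = 6


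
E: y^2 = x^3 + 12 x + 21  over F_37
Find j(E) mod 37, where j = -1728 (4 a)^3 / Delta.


Delta = -16(4 a^3 + 27 b^2) mod 37 = 2
-1728 * (4 a)^3 = -1728 * (4*12)^3 mod 37 = 26
j = 26 * 2^(-1) mod 37 = 13

j = 13 (mod 37)


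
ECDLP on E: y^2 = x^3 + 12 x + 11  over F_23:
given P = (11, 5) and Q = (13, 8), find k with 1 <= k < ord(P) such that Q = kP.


Enumerate multiples of P until we hit Q = (13, 8):
  1P = (11, 5)
  2P = (10, 21)
  3P = (5, 14)
  4P = (15, 1)
  5P = (21, 5)
  6P = (14, 18)
  7P = (4, 10)
  8P = (1, 1)
  9P = (13, 8)
Match found at i = 9.

k = 9


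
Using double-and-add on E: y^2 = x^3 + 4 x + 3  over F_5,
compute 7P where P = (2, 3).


k = 7 = 111_2 (binary, LSB first: 111)
Double-and-add from P = (2, 3):
  bit 0 = 1: acc = O + (2, 3) = (2, 3)
  bit 1 = 1: acc = (2, 3) + (2, 2) = O
  bit 2 = 1: acc = O + (2, 3) = (2, 3)

7P = (2, 3)


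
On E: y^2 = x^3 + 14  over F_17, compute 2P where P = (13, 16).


Doubling: s = (3 x1^2 + a) / (2 y1)
s = (3*13^2 + 0) / (2*16) mod 17 = 10
x3 = s^2 - 2 x1 mod 17 = 10^2 - 2*13 = 6
y3 = s (x1 - x3) - y1 mod 17 = 10 * (13 - 6) - 16 = 3

2P = (6, 3)


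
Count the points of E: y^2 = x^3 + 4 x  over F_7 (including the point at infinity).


For each x in F_7, count y with y^2 = x^3 + 4 x + 0 mod 7:
  x = 0: RHS = 0, y in [0]  -> 1 point(s)
  x = 2: RHS = 2, y in [3, 4]  -> 2 point(s)
  x = 3: RHS = 4, y in [2, 5]  -> 2 point(s)
  x = 6: RHS = 2, y in [3, 4]  -> 2 point(s)
Affine points: 7. Add the point at infinity: total = 8.

#E(F_7) = 8


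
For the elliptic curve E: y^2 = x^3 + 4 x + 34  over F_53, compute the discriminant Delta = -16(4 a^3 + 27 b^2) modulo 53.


4 a^3 + 27 b^2 = 4*4^3 + 27*34^2 = 256 + 31212 = 31468
Delta = -16 * (31468) = -503488
Delta mod 53 = 12

Delta = 12 (mod 53)


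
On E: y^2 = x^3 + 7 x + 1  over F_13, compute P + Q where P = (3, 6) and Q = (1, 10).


P != Q, so use the chord formula.
s = (y2 - y1) / (x2 - x1) = (4) / (11) mod 13 = 11
x3 = s^2 - x1 - x2 mod 13 = 11^2 - 3 - 1 = 0
y3 = s (x1 - x3) - y1 mod 13 = 11 * (3 - 0) - 6 = 1

P + Q = (0, 1)


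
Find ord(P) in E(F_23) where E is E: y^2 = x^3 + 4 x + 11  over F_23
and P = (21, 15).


Compute successive multiples of P until we hit O:
  1P = (21, 15)
  2P = (5, 15)
  3P = (20, 8)
  4P = (8, 7)
  5P = (2, 2)
  6P = (12, 19)
  7P = (22, 11)
  8P = (19, 0)
  ... (continuing to 16P)
  16P = O

ord(P) = 16


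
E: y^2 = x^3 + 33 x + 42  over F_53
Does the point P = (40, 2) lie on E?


Check whether y^2 = x^3 + 33 x + 42 (mod 53) for (x, y) = (40, 2).
LHS: y^2 = 2^2 mod 53 = 4
RHS: x^3 + 33 x + 42 = 40^3 + 33*40 + 42 mod 53 = 13
LHS != RHS

No, not on the curve


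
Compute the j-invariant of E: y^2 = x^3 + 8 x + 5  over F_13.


Delta = -16(4 a^3 + 27 b^2) mod 13 = 8
-1728 * (4 a)^3 = -1728 * (4*8)^3 mod 13 = 8
j = 8 * 8^(-1) mod 13 = 1

j = 1 (mod 13)
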